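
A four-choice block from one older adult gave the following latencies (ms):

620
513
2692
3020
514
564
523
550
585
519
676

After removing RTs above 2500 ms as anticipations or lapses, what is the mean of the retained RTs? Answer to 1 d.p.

562.7 ms

Excluded: 2692, 3020
Retained (n=9): Σ = 5064
Mean = 5064/9 = 562.6667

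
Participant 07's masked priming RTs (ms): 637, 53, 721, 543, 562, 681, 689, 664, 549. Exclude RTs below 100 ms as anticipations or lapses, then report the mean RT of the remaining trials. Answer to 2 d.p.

Excluded: 53
Retained (n=8): Σ = 5046
Mean = 5046/8 = 630.7500

630.75 ms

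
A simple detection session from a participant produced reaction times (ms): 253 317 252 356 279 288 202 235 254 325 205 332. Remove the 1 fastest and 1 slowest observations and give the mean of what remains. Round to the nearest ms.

Sorted: 202, 205, 235, 252, 253, 254, 279, 288, 317, 325, 332, 356
Drop lowest 1 (202) and highest 1 (356)
Remaining (n=10): Σ = 2740, mean = 2740/10 = 274.000

274 ms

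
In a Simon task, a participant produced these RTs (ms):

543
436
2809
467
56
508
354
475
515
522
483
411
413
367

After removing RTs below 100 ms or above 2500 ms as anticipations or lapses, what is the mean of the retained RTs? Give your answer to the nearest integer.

Excluded: 56, 2809
Retained (n=12): Σ = 5494
Mean = 5494/12 = 457.8333

458 ms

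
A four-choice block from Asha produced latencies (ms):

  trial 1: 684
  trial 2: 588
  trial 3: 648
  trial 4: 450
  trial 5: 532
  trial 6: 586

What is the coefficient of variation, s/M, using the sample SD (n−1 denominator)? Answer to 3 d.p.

0.143

n = 6, Σ = 3488, M = 581.3333
Σ(x−M)² = 34733.333; s = √(34733.333/5) = 83.3467
CV = 83.3467 / 581.3333 = 0.14337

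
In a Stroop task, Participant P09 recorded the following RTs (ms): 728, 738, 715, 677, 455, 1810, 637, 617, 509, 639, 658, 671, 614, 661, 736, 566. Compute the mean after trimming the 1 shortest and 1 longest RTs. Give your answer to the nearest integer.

Sorted: 455, 509, 566, 614, 617, 637, 639, 658, 661, 671, 677, 715, 728, 736, 738, 1810
Drop lowest 1 (455) and highest 1 (1810)
Remaining (n=14): Σ = 9166, mean = 9166/14 = 654.714

655 ms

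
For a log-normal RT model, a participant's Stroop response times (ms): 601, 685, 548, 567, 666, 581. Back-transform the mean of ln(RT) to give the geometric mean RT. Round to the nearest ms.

ln(RT): 6.3986, 6.5294, 6.3063, 6.3404, 6.5013, 6.3648
Mean ln(RT) = 38.4407/6 = 6.40678
Geometric mean = exp(6.40678) = 605.94 ms

606 ms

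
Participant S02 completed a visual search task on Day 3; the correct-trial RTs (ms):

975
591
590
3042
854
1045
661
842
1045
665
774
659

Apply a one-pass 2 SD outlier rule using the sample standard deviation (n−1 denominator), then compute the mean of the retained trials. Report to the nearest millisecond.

791 ms

n = 12, ΣRT = 11743, M = 978.583
Σ(x−M)² = 4945098.92; s = √(4945098.92/11) = 670.488
Cutoffs: 978.583 ± 2·670.488 → [-362.4, 2319.6]
Outside: 3042 → excluded.
Retained (n=11): Σ = 8701, mean = 8701/11 = 791.000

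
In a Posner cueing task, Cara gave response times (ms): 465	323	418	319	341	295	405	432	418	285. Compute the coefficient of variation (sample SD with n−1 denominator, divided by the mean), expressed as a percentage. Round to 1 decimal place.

n = 10, Σ = 3701, M = 370.1000
Σ(x−M)² = 37202.900; s = √(37202.900/9) = 64.2935
CV = 64.2935 / 370.1000 = 0.17372 = 17.372%

17.4%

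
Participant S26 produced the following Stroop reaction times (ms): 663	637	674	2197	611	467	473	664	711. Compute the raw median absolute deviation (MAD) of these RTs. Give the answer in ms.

48 ms

Sorted: 467, 473, 611, 637, 663, 664, 674, 711, 2197 → median = 663
|x − 663|: 0, 26, 11, 1534, 52, 196, 190, 1, 48
Sorted deviations: 0, 1, 11, 26, 48, 52, 190, 196, 1534 → MAD = 48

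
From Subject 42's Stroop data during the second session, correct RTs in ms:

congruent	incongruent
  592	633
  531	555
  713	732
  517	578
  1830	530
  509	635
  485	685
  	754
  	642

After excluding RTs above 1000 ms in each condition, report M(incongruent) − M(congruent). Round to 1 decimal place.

80.4 ms

congruent: exclude 1830
M(congruent) = 3347/6 = 557.833
M(incongruent) = 5744/9 = 638.222
Difference = 638.222 − 557.833 = 80.389 ms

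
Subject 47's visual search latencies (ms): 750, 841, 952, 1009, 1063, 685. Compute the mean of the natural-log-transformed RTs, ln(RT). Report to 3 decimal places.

ln(RT): 6.6201, 6.7346, 6.8586, 6.9167, 6.9689, 6.5294
Σ ln(RT) = 40.6282
Mean = 40.6282/6 = 6.77137

6.771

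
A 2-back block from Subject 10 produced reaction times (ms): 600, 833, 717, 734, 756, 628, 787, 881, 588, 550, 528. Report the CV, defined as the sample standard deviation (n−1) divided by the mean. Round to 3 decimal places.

0.172

n = 11, Σ = 7602, M = 691.0909
Σ(x−M)² = 141538.909; s = √(141538.909/10) = 118.9701
CV = 118.9701 / 691.0909 = 0.17215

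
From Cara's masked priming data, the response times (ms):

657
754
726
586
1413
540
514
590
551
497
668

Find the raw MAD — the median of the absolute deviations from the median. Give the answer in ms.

76 ms

Sorted: 497, 514, 540, 551, 586, 590, 657, 668, 726, 754, 1413 → median = 590
|x − 590|: 67, 164, 136, 4, 823, 50, 76, 0, 39, 93, 78
Sorted deviations: 0, 4, 39, 50, 67, 76, 78, 93, 136, 164, 823 → MAD = 76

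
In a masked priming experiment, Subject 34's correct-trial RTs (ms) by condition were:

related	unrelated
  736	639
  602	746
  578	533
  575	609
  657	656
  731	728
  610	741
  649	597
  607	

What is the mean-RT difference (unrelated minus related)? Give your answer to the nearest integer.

18 ms

M(related) = 5745/9 = 638.333
M(unrelated) = 5249/8 = 656.125
Difference = 656.125 − 638.333 = 17.792 ms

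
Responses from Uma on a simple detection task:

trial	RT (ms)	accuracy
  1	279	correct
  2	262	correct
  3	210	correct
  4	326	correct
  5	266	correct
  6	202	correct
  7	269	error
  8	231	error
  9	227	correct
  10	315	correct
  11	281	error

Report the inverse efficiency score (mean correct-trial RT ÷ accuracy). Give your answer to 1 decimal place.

358.7 ms

Correct trials (n=8): 279, 262, 210, 326, 266, 202, 227, 315
Mean correct RT = 2087/8 = 260.8750 ms
Proportion correct = 8/11
IES = 260.8750 / (8/11) = 358.703 ms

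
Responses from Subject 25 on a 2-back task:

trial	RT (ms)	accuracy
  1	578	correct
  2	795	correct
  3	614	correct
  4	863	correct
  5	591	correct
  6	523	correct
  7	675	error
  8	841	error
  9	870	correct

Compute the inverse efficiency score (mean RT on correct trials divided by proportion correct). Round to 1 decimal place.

Correct trials (n=7): 578, 795, 614, 863, 591, 523, 870
Mean correct RT = 4834/7 = 690.5714 ms
Proportion correct = 7/9
IES = 690.5714 / (7/9) = 887.878 ms

887.9 ms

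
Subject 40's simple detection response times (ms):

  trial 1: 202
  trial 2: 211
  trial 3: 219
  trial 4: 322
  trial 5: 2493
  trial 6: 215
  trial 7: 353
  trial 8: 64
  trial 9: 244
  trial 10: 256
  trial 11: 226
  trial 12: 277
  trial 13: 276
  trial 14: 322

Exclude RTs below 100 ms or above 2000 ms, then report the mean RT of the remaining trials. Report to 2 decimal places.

260.25 ms

Excluded: 64, 2493
Retained (n=12): Σ = 3123
Mean = 3123/12 = 260.2500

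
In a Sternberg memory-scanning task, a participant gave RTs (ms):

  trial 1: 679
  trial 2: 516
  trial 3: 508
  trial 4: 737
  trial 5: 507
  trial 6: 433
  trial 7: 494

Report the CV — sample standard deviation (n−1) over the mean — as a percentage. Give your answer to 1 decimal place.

n = 7, Σ = 3874, M = 553.4286
Σ(x−M)² = 73121.714; s = √(73121.714/6) = 110.3945
CV = 110.3945 / 553.4286 = 0.19947 = 19.947%

19.9%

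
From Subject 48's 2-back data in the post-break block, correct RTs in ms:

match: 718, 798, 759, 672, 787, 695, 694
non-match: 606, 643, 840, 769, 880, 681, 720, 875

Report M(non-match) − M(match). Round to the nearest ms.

M(match) = 5123/7 = 731.857
M(non-match) = 6014/8 = 751.750
Difference = 751.750 − 731.857 = 19.893 ms

20 ms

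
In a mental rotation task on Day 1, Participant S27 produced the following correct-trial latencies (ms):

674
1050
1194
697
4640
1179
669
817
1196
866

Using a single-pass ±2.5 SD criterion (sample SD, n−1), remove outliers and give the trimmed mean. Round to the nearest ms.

n = 10, ΣRT = 12982, M = 1298.200
Σ(x−M)² = 12830051.60; s = √(12830051.60/9) = 1193.969
Cutoffs: 1298.200 ± 2.5·1193.969 → [-1686.7, 4283.1]
Outside: 4640 → excluded.
Retained (n=9): Σ = 8342, mean = 8342/9 = 926.889

927 ms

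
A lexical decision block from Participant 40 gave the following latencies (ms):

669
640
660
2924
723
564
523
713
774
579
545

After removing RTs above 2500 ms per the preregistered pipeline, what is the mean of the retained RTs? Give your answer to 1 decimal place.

Excluded: 2924
Retained (n=10): Σ = 6390
Mean = 6390/10 = 639.0000

639.0 ms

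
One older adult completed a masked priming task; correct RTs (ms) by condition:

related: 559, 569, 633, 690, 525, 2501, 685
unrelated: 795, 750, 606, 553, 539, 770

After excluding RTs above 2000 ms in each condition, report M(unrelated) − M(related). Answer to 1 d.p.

58.7 ms

related: exclude 2501
M(related) = 3661/6 = 610.167
M(unrelated) = 4013/6 = 668.833
Difference = 668.833 − 610.167 = 58.667 ms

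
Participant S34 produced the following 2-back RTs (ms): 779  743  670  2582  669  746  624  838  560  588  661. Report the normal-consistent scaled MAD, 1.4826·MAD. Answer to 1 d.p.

Sorted: 560, 588, 624, 661, 669, 670, 743, 746, 779, 838, 2582 → median = 670
|x − 670| sorted: 0, 1, 9, 46, 73, 76, 82, 109, 110, 168, 1912 → MAD = 76
Robust SD ≈ 1.4826 × 76 = 112.678

112.7 ms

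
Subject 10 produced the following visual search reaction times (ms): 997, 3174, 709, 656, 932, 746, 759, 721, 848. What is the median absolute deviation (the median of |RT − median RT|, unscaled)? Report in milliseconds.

89 ms

Sorted: 656, 709, 721, 746, 759, 848, 932, 997, 3174 → median = 759
|x − 759|: 238, 2415, 50, 103, 173, 13, 0, 38, 89
Sorted deviations: 0, 13, 38, 50, 89, 103, 173, 238, 2415 → MAD = 89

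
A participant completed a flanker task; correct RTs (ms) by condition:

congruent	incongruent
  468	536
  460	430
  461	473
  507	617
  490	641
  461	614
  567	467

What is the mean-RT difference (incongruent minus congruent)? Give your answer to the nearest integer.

M(congruent) = 3414/7 = 487.714
M(incongruent) = 3778/7 = 539.714
Difference = 539.714 − 487.714 = 52.000 ms

52 ms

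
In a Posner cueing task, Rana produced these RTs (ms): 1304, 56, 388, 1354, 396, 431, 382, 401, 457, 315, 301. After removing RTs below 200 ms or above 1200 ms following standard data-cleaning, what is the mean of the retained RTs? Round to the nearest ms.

Excluded: 56, 1304, 1354
Retained (n=8): Σ = 3071
Mean = 3071/8 = 383.8750

384 ms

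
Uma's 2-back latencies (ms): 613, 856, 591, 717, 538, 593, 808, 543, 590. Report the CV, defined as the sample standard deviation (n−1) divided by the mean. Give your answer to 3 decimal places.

n = 9, Σ = 5849, M = 649.8889
Σ(x−M)² = 107580.889; s = √(107580.889/8) = 115.9638
CV = 115.9638 / 649.8889 = 0.17844

0.178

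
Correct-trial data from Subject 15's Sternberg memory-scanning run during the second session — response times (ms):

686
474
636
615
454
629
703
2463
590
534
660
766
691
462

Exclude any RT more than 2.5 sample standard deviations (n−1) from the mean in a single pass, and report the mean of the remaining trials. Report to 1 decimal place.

607.7 ms

n = 14, ΣRT = 10363, M = 740.214
Σ(x−M)² = 3316024.36; s = √(3316024.36/13) = 505.053
Cutoffs: 740.214 ± 2.5·505.053 → [-522.4, 2002.8]
Outside: 2463 → excluded.
Retained (n=13): Σ = 7900, mean = 7900/13 = 607.692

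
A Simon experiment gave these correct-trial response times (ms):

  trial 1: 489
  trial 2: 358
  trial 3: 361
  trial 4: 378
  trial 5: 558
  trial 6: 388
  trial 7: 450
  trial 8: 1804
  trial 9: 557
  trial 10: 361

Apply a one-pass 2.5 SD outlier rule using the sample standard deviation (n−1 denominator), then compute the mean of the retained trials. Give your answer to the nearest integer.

433 ms

n = 10, ΣRT = 5704, M = 570.400
Σ(x−M)² = 1746322.40; s = √(1746322.40/9) = 440.495
Cutoffs: 570.400 ± 2.5·440.495 → [-530.8, 1671.6]
Outside: 1804 → excluded.
Retained (n=9): Σ = 3900, mean = 3900/9 = 433.333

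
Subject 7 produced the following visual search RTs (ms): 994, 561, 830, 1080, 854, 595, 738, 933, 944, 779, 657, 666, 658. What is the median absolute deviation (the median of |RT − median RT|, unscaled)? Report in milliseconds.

Sorted: 561, 595, 657, 658, 666, 738, 779, 830, 854, 933, 944, 994, 1080 → median = 779
|x − 779|: 215, 218, 51, 301, 75, 184, 41, 154, 165, 0, 122, 113, 121
Sorted deviations: 0, 41, 51, 75, 113, 121, 122, 154, 165, 184, 215, 218, 301 → MAD = 122

122 ms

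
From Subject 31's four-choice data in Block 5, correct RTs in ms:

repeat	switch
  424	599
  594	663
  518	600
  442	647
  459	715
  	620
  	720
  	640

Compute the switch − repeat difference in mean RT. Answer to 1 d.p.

163.1 ms

M(repeat) = 2437/5 = 487.400
M(switch) = 5204/8 = 650.500
Difference = 650.500 − 487.400 = 163.100 ms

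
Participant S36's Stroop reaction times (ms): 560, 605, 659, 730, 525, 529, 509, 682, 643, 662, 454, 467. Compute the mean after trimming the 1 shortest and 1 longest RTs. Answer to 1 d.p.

Sorted: 454, 467, 509, 525, 529, 560, 605, 643, 659, 662, 682, 730
Drop lowest 1 (454) and highest 1 (730)
Remaining (n=10): Σ = 5841, mean = 5841/10 = 584.100

584.1 ms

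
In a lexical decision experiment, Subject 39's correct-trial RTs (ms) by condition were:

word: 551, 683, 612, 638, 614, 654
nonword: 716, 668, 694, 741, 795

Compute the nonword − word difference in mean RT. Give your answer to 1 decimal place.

97.5 ms

M(word) = 3752/6 = 625.333
M(nonword) = 3614/5 = 722.800
Difference = 722.800 − 625.333 = 97.467 ms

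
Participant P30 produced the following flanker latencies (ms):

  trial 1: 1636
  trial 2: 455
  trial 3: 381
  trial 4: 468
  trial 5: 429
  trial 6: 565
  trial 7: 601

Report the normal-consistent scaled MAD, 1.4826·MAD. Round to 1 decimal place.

129.0 ms

Sorted: 381, 429, 455, 468, 565, 601, 1636 → median = 468
|x − 468| sorted: 0, 13, 39, 87, 97, 133, 1168 → MAD = 87
Robust SD ≈ 1.4826 × 87 = 128.986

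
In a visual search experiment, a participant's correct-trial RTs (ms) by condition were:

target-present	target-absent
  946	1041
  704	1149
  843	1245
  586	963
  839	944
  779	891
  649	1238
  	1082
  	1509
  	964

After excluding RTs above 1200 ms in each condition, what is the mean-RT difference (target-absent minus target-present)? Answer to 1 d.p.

target-absent: exclude 1245, 1238, 1509
M(target-present) = 5346/7 = 763.714
M(target-absent) = 7034/7 = 1004.857
Difference = 1004.857 − 763.714 = 241.143 ms

241.1 ms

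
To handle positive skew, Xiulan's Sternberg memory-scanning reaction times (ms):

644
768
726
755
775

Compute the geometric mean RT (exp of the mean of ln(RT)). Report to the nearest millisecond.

ln(RT): 6.4677, 6.6438, 6.5876, 6.6267, 6.6529
Mean ln(RT) = 32.9786/5 = 6.59572
Geometric mean = exp(6.59572) = 731.96 ms

732 ms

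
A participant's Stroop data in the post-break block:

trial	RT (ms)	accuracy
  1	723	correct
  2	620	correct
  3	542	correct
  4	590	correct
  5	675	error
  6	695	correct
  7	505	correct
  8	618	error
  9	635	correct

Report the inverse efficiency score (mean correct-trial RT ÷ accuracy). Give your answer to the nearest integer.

Correct trials (n=7): 723, 620, 542, 590, 695, 505, 635
Mean correct RT = 4310/7 = 615.7143 ms
Proportion correct = 7/9
IES = 615.7143 / (7/9) = 791.633 ms

792 ms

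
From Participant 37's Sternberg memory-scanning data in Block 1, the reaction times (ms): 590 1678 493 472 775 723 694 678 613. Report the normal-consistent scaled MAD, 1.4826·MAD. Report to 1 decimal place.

130.5 ms

Sorted: 472, 493, 590, 613, 678, 694, 723, 775, 1678 → median = 678
|x − 678| sorted: 0, 16, 45, 65, 88, 97, 185, 206, 1000 → MAD = 88
Robust SD ≈ 1.4826 × 88 = 130.469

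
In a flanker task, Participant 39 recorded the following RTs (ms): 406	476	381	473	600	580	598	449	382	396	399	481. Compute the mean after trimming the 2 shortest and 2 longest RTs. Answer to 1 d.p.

457.5 ms

Sorted: 381, 382, 396, 399, 406, 449, 473, 476, 481, 580, 598, 600
Drop lowest 2 (381, 382) and highest 2 (598, 600)
Remaining (n=8): Σ = 3660, mean = 3660/8 = 457.500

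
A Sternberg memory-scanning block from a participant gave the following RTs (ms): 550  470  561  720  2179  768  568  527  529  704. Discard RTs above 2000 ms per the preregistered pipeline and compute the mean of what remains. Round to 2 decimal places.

Excluded: 2179
Retained (n=9): Σ = 5397
Mean = 5397/9 = 599.6667

599.67 ms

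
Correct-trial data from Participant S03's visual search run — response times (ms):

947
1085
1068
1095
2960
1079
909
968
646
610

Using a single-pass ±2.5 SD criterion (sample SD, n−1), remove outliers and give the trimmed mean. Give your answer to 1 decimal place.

n = 10, ΣRT = 11367, M = 1136.700
Σ(x−M)² = 3971376.10; s = √(3971376.10/9) = 664.277
Cutoffs: 1136.700 ± 2.5·664.277 → [-524.0, 2797.4]
Outside: 2960 → excluded.
Retained (n=9): Σ = 8407, mean = 8407/9 = 934.111

934.1 ms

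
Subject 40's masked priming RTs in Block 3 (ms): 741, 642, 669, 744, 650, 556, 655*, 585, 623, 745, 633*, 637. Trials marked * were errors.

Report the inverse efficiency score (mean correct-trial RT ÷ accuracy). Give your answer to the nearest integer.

Correct trials (n=10): 741, 642, 669, 744, 650, 556, 585, 623, 745, 637
Mean correct RT = 6592/10 = 659.2000 ms
Proportion correct = 10/12
IES = 659.2000 / (10/12) = 791.040 ms

791 ms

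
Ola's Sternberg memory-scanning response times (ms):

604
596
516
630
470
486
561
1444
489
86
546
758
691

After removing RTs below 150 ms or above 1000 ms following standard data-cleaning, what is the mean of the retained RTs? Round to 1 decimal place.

Excluded: 86, 1444
Retained (n=11): Σ = 6347
Mean = 6347/11 = 577.0000

577.0 ms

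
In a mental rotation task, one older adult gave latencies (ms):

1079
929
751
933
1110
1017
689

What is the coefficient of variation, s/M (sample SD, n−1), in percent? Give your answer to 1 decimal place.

17.1%

n = 7, Σ = 6508, M = 929.7143
Σ(x−M)² = 152301.429; s = √(152301.429/6) = 159.3222
CV = 159.3222 / 929.7143 = 0.17137 = 17.137%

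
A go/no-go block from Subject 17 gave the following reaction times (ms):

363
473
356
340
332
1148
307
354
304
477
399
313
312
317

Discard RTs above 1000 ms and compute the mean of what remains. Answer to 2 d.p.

Excluded: 1148
Retained (n=13): Σ = 4647
Mean = 4647/13 = 357.4615

357.46 ms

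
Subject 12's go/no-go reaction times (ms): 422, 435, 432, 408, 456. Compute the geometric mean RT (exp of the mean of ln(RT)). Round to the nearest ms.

430 ms

ln(RT): 6.0450, 6.0753, 6.0684, 6.0113, 6.1225
Mean ln(RT) = 30.3225/5 = 6.06451
Geometric mean = exp(6.06451) = 430.31 ms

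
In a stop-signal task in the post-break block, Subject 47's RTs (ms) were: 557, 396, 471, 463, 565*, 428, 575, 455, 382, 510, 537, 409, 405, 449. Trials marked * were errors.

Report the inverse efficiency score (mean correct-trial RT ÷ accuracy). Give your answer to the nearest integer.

500 ms

Correct trials (n=13): 557, 396, 471, 463, 428, 575, 455, 382, 510, 537, 409, 405, 449
Mean correct RT = 6037/13 = 464.3846 ms
Proportion correct = 13/14
IES = 464.3846 / (13/14) = 500.107 ms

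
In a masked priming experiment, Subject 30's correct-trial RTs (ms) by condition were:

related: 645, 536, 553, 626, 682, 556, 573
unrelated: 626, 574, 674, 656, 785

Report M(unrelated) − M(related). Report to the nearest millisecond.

M(related) = 4171/7 = 595.857
M(unrelated) = 3315/5 = 663.000
Difference = 663.000 − 595.857 = 67.143 ms

67 ms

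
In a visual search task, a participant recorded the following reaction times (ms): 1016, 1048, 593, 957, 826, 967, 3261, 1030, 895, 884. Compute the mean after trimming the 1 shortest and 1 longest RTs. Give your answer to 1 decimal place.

952.9 ms

Sorted: 593, 826, 884, 895, 957, 967, 1016, 1030, 1048, 3261
Drop lowest 1 (593) and highest 1 (3261)
Remaining (n=8): Σ = 7623, mean = 7623/8 = 952.875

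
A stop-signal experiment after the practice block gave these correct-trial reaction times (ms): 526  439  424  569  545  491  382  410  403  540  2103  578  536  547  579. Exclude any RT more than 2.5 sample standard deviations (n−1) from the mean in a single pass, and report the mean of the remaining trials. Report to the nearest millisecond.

498 ms

n = 15, ΣRT = 9072, M = 604.800
Σ(x−M)² = 2470766.40; s = √(2470766.40/14) = 420.099
Cutoffs: 604.800 ± 2.5·420.099 → [-445.4, 1655.0]
Outside: 2103 → excluded.
Retained (n=14): Σ = 6969, mean = 6969/14 = 497.786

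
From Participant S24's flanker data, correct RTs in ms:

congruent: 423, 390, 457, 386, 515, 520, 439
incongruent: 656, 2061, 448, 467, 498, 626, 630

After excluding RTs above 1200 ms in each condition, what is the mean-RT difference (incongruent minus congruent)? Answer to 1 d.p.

incongruent: exclude 2061
M(congruent) = 3130/7 = 447.143
M(incongruent) = 3325/6 = 554.167
Difference = 554.167 − 447.143 = 107.024 ms

107.0 ms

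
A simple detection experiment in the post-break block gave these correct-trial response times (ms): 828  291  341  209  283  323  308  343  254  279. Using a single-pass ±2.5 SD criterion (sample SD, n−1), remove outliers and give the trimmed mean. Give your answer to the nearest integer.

n = 10, ΣRT = 3459, M = 345.900
Σ(x−M)² = 273046.90; s = √(273046.90/9) = 174.180
Cutoffs: 345.900 ± 2.5·174.180 → [-89.5, 781.3]
Outside: 828 → excluded.
Retained (n=9): Σ = 2631, mean = 2631/9 = 292.333

292 ms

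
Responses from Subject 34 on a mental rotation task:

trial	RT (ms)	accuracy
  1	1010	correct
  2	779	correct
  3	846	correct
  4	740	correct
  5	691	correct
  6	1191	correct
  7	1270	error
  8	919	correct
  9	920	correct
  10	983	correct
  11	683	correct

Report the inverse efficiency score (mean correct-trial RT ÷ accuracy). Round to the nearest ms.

Correct trials (n=10): 1010, 779, 846, 740, 691, 1191, 919, 920, 983, 683
Mean correct RT = 8762/10 = 876.2000 ms
Proportion correct = 10/11
IES = 876.2000 / (10/11) = 963.820 ms

964 ms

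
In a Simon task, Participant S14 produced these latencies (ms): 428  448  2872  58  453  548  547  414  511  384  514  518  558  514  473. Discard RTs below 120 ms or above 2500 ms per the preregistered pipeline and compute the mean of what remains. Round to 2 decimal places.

485.38 ms

Excluded: 58, 2872
Retained (n=13): Σ = 6310
Mean = 6310/13 = 485.3846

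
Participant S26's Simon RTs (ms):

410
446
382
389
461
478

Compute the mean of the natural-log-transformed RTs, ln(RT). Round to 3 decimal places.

ln(RT): 6.0162, 6.1003, 5.9454, 5.9636, 6.1334, 6.1696
Σ ln(RT) = 36.3285
Mean = 36.3285/6 = 6.05475

6.055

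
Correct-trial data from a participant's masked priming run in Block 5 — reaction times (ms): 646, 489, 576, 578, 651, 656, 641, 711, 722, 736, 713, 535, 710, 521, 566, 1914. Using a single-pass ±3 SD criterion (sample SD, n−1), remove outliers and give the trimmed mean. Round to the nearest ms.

630 ms

n = 16, ΣRT = 11365, M = 710.312
Σ(x−M)² = 1637001.44; s = √(1637001.44/15) = 330.353
Cutoffs: 710.312 ± 3·330.353 → [-280.7, 1701.4]
Outside: 1914 → excluded.
Retained (n=15): Σ = 9451, mean = 9451/15 = 630.067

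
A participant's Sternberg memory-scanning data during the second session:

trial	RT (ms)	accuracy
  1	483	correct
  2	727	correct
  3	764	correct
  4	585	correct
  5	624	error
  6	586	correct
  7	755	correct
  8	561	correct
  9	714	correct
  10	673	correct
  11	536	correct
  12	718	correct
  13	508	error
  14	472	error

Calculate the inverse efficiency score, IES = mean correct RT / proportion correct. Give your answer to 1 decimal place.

821.7 ms

Correct trials (n=11): 483, 727, 764, 585, 586, 755, 561, 714, 673, 536, 718
Mean correct RT = 7102/11 = 645.6364 ms
Proportion correct = 11/14
IES = 645.6364 / (11/14) = 821.719 ms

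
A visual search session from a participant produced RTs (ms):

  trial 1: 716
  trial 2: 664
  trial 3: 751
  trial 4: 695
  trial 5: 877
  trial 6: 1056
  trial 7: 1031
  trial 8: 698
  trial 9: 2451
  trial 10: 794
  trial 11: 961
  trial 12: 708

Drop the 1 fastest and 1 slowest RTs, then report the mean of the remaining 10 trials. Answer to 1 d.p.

828.7 ms

Sorted: 664, 695, 698, 708, 716, 751, 794, 877, 961, 1031, 1056, 2451
Drop lowest 1 (664) and highest 1 (2451)
Remaining (n=10): Σ = 8287, mean = 8287/10 = 828.700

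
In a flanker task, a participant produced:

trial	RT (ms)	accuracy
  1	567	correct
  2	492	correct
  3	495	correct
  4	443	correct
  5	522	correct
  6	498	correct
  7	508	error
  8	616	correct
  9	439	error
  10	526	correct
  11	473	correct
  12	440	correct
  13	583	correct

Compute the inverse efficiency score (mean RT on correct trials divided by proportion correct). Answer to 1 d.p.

Correct trials (n=11): 567, 492, 495, 443, 522, 498, 616, 526, 473, 440, 583
Mean correct RT = 5655/11 = 514.0909 ms
Proportion correct = 11/13
IES = 514.0909 / (11/13) = 607.562 ms

607.6 ms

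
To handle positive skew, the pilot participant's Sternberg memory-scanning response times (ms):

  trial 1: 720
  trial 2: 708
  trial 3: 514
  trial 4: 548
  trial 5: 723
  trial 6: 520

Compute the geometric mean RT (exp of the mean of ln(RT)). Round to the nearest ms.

ln(RT): 6.5793, 6.5624, 6.2422, 6.3063, 6.5834, 6.2538
Mean ln(RT) = 38.5274/6 = 6.42124
Geometric mean = exp(6.42124) = 614.76 ms

615 ms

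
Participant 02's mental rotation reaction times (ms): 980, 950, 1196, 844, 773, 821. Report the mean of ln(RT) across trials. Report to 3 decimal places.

ln(RT): 6.8876, 6.8565, 7.0867, 6.7382, 6.6503, 6.7105
Σ ln(RT) = 40.9297
Mean = 40.9297/6 = 6.82162

6.822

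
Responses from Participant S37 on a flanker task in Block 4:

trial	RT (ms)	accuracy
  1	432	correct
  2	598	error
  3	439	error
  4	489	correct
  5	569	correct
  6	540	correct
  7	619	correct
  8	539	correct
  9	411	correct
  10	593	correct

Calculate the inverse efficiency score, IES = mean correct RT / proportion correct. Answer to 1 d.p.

Correct trials (n=8): 432, 489, 569, 540, 619, 539, 411, 593
Mean correct RT = 4192/8 = 524.0000 ms
Proportion correct = 8/10
IES = 524.0000 / (8/10) = 655.000 ms

655.0 ms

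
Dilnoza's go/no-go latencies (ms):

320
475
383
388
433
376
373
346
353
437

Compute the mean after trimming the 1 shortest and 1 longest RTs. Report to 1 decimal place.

386.1 ms

Sorted: 320, 346, 353, 373, 376, 383, 388, 433, 437, 475
Drop lowest 1 (320) and highest 1 (475)
Remaining (n=8): Σ = 3089, mean = 3089/8 = 386.125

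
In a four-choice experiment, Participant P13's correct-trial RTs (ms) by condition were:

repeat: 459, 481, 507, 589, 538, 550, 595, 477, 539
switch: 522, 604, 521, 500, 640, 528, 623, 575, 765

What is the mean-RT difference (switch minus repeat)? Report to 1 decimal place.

60.3 ms

M(repeat) = 4735/9 = 526.111
M(switch) = 5278/9 = 586.444
Difference = 586.444 − 526.111 = 60.333 ms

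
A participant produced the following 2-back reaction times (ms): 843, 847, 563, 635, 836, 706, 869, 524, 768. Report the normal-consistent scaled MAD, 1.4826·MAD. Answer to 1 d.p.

117.1 ms

Sorted: 524, 563, 635, 706, 768, 836, 843, 847, 869 → median = 768
|x − 768| sorted: 0, 62, 68, 75, 79, 101, 133, 205, 244 → MAD = 79
Robust SD ≈ 1.4826 × 79 = 117.125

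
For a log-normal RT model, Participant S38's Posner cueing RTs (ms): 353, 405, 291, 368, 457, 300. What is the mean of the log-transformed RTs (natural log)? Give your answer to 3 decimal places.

5.880

ln(RT): 5.8665, 6.0039, 5.6733, 5.9081, 6.1247, 5.7038
Σ ln(RT) = 35.2802
Mean = 35.2802/6 = 5.88004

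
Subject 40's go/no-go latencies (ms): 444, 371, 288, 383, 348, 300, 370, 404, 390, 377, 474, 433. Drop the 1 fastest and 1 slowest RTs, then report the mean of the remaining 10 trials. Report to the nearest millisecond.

Sorted: 288, 300, 348, 370, 371, 377, 383, 390, 404, 433, 444, 474
Drop lowest 1 (288) and highest 1 (474)
Remaining (n=10): Σ = 3820, mean = 3820/10 = 382.000

382 ms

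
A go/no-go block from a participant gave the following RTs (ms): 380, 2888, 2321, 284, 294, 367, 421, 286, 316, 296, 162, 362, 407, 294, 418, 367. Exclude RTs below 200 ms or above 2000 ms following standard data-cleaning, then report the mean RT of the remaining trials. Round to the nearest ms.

346 ms

Excluded: 162, 2321, 2888
Retained (n=13): Σ = 4492
Mean = 4492/13 = 345.5385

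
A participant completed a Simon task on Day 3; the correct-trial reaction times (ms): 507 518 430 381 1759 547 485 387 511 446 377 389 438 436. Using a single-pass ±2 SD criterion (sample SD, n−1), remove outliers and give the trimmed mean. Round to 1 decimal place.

450.2 ms

n = 14, ΣRT = 7611, M = 543.643
Σ(x−M)² = 1631479.21; s = √(1631479.21/13) = 354.258
Cutoffs: 543.643 ± 2·354.258 → [-164.9, 1252.2]
Outside: 1759 → excluded.
Retained (n=13): Σ = 5852, mean = 5852/13 = 450.154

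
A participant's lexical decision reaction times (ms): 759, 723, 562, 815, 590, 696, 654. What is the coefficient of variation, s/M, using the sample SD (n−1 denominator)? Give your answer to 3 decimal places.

0.132

n = 7, Σ = 4799, M = 685.5714
Σ(x−M)² = 49053.714; s = √(49053.714/6) = 90.4191
CV = 90.4191 / 685.5714 = 0.13189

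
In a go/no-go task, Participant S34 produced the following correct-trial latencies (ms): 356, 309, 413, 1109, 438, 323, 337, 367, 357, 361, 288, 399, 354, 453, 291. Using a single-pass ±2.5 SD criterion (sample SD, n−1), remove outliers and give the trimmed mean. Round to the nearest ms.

360 ms

n = 15, ΣRT = 6155, M = 410.333
Σ(x−M)² = 556617.33; s = √(556617.33/14) = 199.395
Cutoffs: 410.333 ± 2.5·199.395 → [-88.2, 908.8]
Outside: 1109 → excluded.
Retained (n=14): Σ = 5046, mean = 5046/14 = 360.429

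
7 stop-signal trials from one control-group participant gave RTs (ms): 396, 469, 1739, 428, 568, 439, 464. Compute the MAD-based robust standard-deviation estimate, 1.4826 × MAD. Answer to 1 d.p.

53.4 ms

Sorted: 396, 428, 439, 464, 469, 568, 1739 → median = 464
|x − 464| sorted: 0, 5, 25, 36, 68, 104, 1275 → MAD = 36
Robust SD ≈ 1.4826 × 36 = 53.374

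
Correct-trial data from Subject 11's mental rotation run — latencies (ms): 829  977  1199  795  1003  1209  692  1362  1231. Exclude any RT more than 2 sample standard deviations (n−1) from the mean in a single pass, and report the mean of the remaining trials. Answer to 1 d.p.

1033.0 ms

n = 9, ΣRT = 9297, M = 1033.000
Σ(x−M)² = 424554.00; s = √(424554.00/8) = 230.368
Cutoffs: 1033.000 ± 2·230.368 → [572.3, 1493.7]
No RTs fall outside the cutoffs; all 9 retained. Mean = 9297/9 = 1033.000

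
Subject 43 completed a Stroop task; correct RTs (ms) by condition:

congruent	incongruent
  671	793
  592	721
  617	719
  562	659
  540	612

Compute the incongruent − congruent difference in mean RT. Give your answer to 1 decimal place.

M(congruent) = 2982/5 = 596.400
M(incongruent) = 3504/5 = 700.800
Difference = 700.800 − 596.400 = 104.400 ms

104.4 ms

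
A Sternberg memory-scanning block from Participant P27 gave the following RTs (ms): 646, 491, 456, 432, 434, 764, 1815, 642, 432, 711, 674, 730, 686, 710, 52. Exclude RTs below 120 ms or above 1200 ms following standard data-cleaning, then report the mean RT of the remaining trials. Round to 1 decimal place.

Excluded: 52, 1815
Retained (n=13): Σ = 7808
Mean = 7808/13 = 600.6154

600.6 ms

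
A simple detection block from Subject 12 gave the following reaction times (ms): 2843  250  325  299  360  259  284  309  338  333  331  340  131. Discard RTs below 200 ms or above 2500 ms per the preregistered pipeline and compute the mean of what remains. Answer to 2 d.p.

311.64 ms

Excluded: 131, 2843
Retained (n=11): Σ = 3428
Mean = 3428/11 = 311.6364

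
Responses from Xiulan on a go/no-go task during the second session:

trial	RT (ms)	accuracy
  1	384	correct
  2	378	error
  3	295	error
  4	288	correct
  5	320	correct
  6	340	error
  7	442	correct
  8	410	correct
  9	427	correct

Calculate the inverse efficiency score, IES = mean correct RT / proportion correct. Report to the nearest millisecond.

568 ms

Correct trials (n=6): 384, 288, 320, 442, 410, 427
Mean correct RT = 2271/6 = 378.5000 ms
Proportion correct = 6/9
IES = 378.5000 / (6/9) = 567.750 ms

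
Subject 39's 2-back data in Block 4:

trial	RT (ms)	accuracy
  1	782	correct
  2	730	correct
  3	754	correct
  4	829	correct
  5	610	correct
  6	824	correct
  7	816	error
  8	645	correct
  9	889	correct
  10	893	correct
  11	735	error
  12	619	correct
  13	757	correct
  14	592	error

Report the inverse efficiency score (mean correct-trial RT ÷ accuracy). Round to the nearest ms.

964 ms

Correct trials (n=11): 782, 730, 754, 829, 610, 824, 645, 889, 893, 619, 757
Mean correct RT = 8332/11 = 757.4545 ms
Proportion correct = 11/14
IES = 757.4545 / (11/14) = 964.033 ms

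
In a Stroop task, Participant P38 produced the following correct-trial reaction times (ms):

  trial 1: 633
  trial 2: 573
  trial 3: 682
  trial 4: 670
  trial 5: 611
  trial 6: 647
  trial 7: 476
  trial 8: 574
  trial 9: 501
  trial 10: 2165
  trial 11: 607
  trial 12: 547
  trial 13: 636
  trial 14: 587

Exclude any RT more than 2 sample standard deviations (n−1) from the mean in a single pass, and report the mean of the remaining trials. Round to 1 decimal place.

595.7 ms

n = 14, ΣRT = 9909, M = 707.786
Σ(x−M)² = 2332524.36; s = √(2332524.36/13) = 423.586
Cutoffs: 707.786 ± 2·423.586 → [-139.4, 1555.0]
Outside: 2165 → excluded.
Retained (n=13): Σ = 7744, mean = 7744/13 = 595.692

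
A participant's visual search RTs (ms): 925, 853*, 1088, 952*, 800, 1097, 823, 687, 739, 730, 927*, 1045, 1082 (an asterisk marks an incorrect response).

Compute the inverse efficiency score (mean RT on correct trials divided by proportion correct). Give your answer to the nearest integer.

Correct trials (n=10): 925, 1088, 800, 1097, 823, 687, 739, 730, 1045, 1082
Mean correct RT = 9016/10 = 901.6000 ms
Proportion correct = 10/13
IES = 901.6000 / (10/13) = 1172.080 ms

1172 ms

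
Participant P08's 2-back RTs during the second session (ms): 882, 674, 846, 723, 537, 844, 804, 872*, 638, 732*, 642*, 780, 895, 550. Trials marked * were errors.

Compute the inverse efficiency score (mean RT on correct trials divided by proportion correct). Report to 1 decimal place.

945.6 ms

Correct trials (n=11): 882, 674, 846, 723, 537, 844, 804, 638, 780, 895, 550
Mean correct RT = 8173/11 = 743.0000 ms
Proportion correct = 11/14
IES = 743.0000 / (11/14) = 945.636 ms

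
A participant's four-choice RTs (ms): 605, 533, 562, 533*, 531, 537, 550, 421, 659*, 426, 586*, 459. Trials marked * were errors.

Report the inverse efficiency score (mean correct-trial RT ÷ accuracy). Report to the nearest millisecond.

685 ms

Correct trials (n=9): 605, 533, 562, 531, 537, 550, 421, 426, 459
Mean correct RT = 4624/9 = 513.7778 ms
Proportion correct = 9/12
IES = 513.7778 / (9/12) = 685.037 ms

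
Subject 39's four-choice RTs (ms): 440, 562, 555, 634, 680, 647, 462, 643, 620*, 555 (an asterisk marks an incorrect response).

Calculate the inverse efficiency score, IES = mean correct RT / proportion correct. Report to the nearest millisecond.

639 ms

Correct trials (n=9): 440, 562, 555, 634, 680, 647, 462, 643, 555
Mean correct RT = 5178/9 = 575.3333 ms
Proportion correct = 9/10
IES = 575.3333 / (9/10) = 639.259 ms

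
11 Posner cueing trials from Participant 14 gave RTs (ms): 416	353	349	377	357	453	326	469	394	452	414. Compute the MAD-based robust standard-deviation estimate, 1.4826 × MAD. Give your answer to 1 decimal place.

60.8 ms

Sorted: 326, 349, 353, 357, 377, 394, 414, 416, 452, 453, 469 → median = 394
|x − 394| sorted: 0, 17, 20, 22, 37, 41, 45, 58, 59, 68, 75 → MAD = 41
Robust SD ≈ 1.4826 × 41 = 60.787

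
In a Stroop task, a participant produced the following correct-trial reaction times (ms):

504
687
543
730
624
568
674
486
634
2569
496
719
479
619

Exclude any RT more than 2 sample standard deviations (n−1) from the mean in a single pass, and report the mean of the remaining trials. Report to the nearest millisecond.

n = 14, ΣRT = 10332, M = 738.000
Σ(x−M)² = 3708486.00; s = √(3708486.00/13) = 534.105
Cutoffs: 738.000 ± 2·534.105 → [-330.2, 1806.2]
Outside: 2569 → excluded.
Retained (n=13): Σ = 7763, mean = 7763/13 = 597.154

597 ms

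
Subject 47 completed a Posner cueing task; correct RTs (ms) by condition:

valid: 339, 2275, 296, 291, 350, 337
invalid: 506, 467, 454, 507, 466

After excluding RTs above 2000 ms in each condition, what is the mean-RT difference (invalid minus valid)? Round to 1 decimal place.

157.4 ms

valid: exclude 2275
M(valid) = 1613/5 = 322.600
M(invalid) = 2400/5 = 480.000
Difference = 480.000 − 322.600 = 157.400 ms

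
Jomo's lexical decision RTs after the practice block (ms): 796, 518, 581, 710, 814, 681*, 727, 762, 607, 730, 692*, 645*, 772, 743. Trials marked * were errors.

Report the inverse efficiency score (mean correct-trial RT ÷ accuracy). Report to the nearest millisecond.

898 ms

Correct trials (n=11): 796, 518, 581, 710, 814, 727, 762, 607, 730, 772, 743
Mean correct RT = 7760/11 = 705.4545 ms
Proportion correct = 11/14
IES = 705.4545 / (11/14) = 897.851 ms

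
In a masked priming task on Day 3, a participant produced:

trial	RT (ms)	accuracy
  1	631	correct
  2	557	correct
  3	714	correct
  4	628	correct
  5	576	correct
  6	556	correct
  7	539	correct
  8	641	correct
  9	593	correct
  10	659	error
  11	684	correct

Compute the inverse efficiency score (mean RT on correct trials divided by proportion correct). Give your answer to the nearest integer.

Correct trials (n=10): 631, 557, 714, 628, 576, 556, 539, 641, 593, 684
Mean correct RT = 6119/10 = 611.9000 ms
Proportion correct = 10/11
IES = 611.9000 / (10/11) = 673.090 ms

673 ms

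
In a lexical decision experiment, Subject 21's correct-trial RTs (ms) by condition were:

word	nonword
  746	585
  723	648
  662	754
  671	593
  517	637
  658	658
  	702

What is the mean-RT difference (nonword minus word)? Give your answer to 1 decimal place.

-9.0 ms

M(word) = 3977/6 = 662.833
M(nonword) = 4577/7 = 653.857
Difference = 653.857 − 662.833 = -8.976 ms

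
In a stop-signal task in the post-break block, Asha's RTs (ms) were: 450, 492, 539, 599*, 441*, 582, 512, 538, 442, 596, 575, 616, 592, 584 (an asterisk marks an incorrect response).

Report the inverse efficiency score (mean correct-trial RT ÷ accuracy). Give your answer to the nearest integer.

Correct trials (n=12): 450, 492, 539, 582, 512, 538, 442, 596, 575, 616, 592, 584
Mean correct RT = 6518/12 = 543.1667 ms
Proportion correct = 12/14
IES = 543.1667 / (12/14) = 633.694 ms

634 ms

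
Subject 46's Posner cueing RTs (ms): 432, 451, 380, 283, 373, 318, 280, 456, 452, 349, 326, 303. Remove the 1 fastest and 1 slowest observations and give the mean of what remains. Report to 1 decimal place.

Sorted: 280, 283, 303, 318, 326, 349, 373, 380, 432, 451, 452, 456
Drop lowest 1 (280) and highest 1 (456)
Remaining (n=10): Σ = 3667, mean = 3667/10 = 366.700

366.7 ms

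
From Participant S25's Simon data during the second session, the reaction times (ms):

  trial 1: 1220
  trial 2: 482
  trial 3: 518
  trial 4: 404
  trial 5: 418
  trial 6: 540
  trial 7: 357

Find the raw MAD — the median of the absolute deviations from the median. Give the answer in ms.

64 ms

Sorted: 357, 404, 418, 482, 518, 540, 1220 → median = 482
|x − 482|: 738, 0, 36, 78, 64, 58, 125
Sorted deviations: 0, 36, 58, 64, 78, 125, 738 → MAD = 64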